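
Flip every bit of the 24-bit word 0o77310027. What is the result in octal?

0o00467750

Each oct digit d becomes 7−d:
  7→0, 7→0, 3→4, 1→6, 0→7, 0→7, 2→5, 7→0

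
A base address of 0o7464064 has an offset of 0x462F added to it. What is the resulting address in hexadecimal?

0x1EAE63

0o7464064 = 0x1E6834 in hexadecimal.
Add column by column in base 16, right to left:
  4+F = 3 carry 1
  3+2+1 = 6
  8+6 = E
  6+4 = A
  E+0 = E
  1+0 = 1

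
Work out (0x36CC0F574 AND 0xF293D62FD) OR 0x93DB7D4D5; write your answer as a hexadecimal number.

0xB3DB7F4F5

0x36CC0F574 AND 0xF293D62FD = 0x328006074.
Then OR with 0x93DB7D4D5.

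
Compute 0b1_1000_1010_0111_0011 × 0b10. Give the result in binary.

0b110001010011100110

Multiply each base-2 digit by 2, carrying:
  1×2 = 2 → write 0 carry 1
  1×2+1 = 3 → write 1 carry 1
  0×2+1 = 1 → write 1
  0×2 = 0 → write 0
  1×2 = 2 → write 0 carry 1
  1×2+1 = 3 → write 1 carry 1
  1×2+1 = 3 → write 1 carry 1
  0×2+1 = 1 → write 1
  0×2 = 0 → write 0
  1×2 = 2 → write 0 carry 1
  0×2+1 = 1 → write 1
  1×2 = 2 → write 0 carry 1
  0×2+1 = 1 → write 1
  0×2 = 0 → write 0
  0×2 = 0 → write 0
  1×2 = 2 → write 0 carry 1
  1×2+1 = 3 → write 1 carry 1
  remaining carry: 1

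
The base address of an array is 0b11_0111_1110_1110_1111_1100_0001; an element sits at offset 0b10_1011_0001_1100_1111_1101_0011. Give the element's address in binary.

0b110001100001011111110010100

Add column by column in base 2, right to left:
  1+1 = 0 carry 1
  0+1+1 = 0 carry 1
  0+0+1 = 1
  0+0 = 0
  0+1 = 1
  0+0 = 0
  1+1 = 0 carry 1
  1+1+1 = 1 carry 1
  1+1+1 = 1 carry 1
  1+1+1 = 1 carry 1
  1+1+1 = 1 carry 1
  1+1+1 = 1 carry 1
  0+0+1 = 1
  1+0 = 1
  1+1 = 0 carry 1
  1+1+1 = 1 carry 1
  0+1+1 = 0 carry 1
  1+0+1 = 0 carry 1
  1+0+1 = 0 carry 1
  1+0+1 = 0 carry 1
  1+1+1 = 1 carry 1
  1+1+1 = 1 carry 1
  1+0+1 = 0 carry 1
  0+1+1 = 0 carry 1
  1+0+1 = 0 carry 1
  1+1+1 = 1 carry 1
  final carry 1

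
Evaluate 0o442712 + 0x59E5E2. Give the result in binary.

0b10111000010101110101100

0o442712 = 0b100100010111001010 in binary.
0x59E5E2 = 0b10110011110010111100010 in binary.
Add column by column in base 2, right to left:
  0+0 = 0
  1+1 = 0 carry 1
  0+0+1 = 1
  1+0 = 1
  0+0 = 0
  0+1 = 1
  1+1 = 0 carry 1
  1+1+1 = 1 carry 1
  1+1+1 = 1 carry 1
  0+0+1 = 1
  1+1 = 0 carry 1
  0+0+1 = 1
  0+0 = 0
  0+1 = 1
  1+1 = 0 carry 1
  0+1+1 = 0 carry 1
  0+1+1 = 0 carry 1
  1+0+1 = 0 carry 1
  0+0+1 = 1
  0+1 = 1
  0+1 = 1
  0+0 = 0
  0+1 = 1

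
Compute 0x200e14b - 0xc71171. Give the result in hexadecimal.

0x139cfda

Subtract column by column in base 16:
  b-1 → a
  4-7 → d (borrow)
  1-1-1 → f (borrow)
  e-1-1 → c
  0-7 → 9 (borrow)
  0-c-1 → 3 (borrow)
  2-0-1 → 1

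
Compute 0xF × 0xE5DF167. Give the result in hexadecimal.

0xD7812509

Multiply each base-16 digit by 15, carrying:
  7×15 = 105 → write 9 carry 6
  6×15+6 = 96 → write 0 carry 6
  1×15+6 = 21 → write 5 carry 1
  F×15+1 = 226 → write 2 carry 14
  D×15+14 = 209 → write 1 carry 13
  5×15+13 = 88 → write 8 carry 5
  E×15+5 = 215 → write 7 carry 13
  remaining carry: D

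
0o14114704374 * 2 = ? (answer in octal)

0o30231610770

Multiply each base-8 digit by 2, carrying:
  4×2 = 8 → write 0 carry 1
  7×2+1 = 15 → write 7 carry 1
  3×2+1 = 7 → write 7
  4×2 = 8 → write 0 carry 1
  0×2+1 = 1 → write 1
  7×2 = 14 → write 6 carry 1
  4×2+1 = 9 → write 1 carry 1
  1×2+1 = 3 → write 3
  1×2 = 2 → write 2
  4×2 = 8 → write 0 carry 1
  1×2+1 = 3 → write 3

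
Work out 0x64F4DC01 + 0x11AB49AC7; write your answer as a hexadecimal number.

Add column by column in base 16, right to left:
  1+7 = 8
  0+C = C
  C+A = 6 carry 1
  D+9+1 = 7 carry 1
  4+4+1 = 9
  F+B = A carry 1
  4+A+1 = F
  6+1 = 7
  0+1 = 1

0x17FA976C8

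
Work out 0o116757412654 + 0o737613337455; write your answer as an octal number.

Add column by column in base 8, right to left:
  4+5 = 1 carry 1
  5+5+1 = 3 carry 1
  6+4+1 = 3 carry 1
  2+7+1 = 2 carry 1
  1+3+1 = 5
  4+3 = 7
  7+3 = 2 carry 1
  5+1+1 = 7
  7+6 = 5 carry 1
  6+7+1 = 6 carry 1
  1+3+1 = 5
  1+7 = 0 carry 1
  final carry 1

0o1056572752331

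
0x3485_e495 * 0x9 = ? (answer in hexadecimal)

0x1d8b5093d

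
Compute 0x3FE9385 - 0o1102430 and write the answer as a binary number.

0b11111110100000111001101101

0x3FE9385 = 0b11111111101001001110000101 in binary.
0o1102430 = 0b1001000010100011000 in binary.
Subtract column by column in base 2:
  1-0 → 1
  0-0 → 0
  1-0 → 1
  0-1 → 1 (borrow)
  0-1-1 → 0 (borrow)
  0-0-1 → 1 (borrow)
  0-0-1 → 1 (borrow)
  1-0-1 → 0
  1-1 → 0
  1-0 → 1
  0-1 → 1 (borrow)
  0-0-1 → 1 (borrow)
  1-0-1 → 0
  0-0 → 0
  0-0 → 0
  1-1 → 0
  0-0 → 0
  1-0 → 1
  1-1 → 0
  1-0 → 1
  1-0 → 1
  1-0 → 1
  1-0 → 1
  1-0 → 1
  1-0 → 1
  1-0 → 1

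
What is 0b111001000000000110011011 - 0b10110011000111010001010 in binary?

Subtract column by column in base 2:
  1-0 → 1
  1-1 → 0
  0-0 → 0
  1-1 → 0
  1-0 → 1
  0-0 → 0
  0-0 → 0
  1-1 → 0
  1-0 → 1
  0-1 → 1 (borrow)
  0-1-1 → 0 (borrow)
  0-1-1 → 0 (borrow)
  0-0-1 → 1 (borrow)
  0-0-1 → 1 (borrow)
  0-0-1 → 1 (borrow)
  0-1-1 → 0 (borrow)
  0-1-1 → 0 (borrow)
  0-0-1 → 1 (borrow)
  1-0-1 → 0
  0-1 → 1 (borrow)
  0-1-1 → 0 (borrow)
  1-0-1 → 0
  1-1 → 0
  1-0 → 1

0b100010100111001100010001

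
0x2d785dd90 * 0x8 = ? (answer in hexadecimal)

Multiply each base-16 digit by 8, carrying:
  0×8 = 0 → write 0
  9×8 = 72 → write 8 carry 4
  d×8+4 = 108 → write c carry 6
  d×8+6 = 110 → write e carry 6
  5×8+6 = 46 → write e carry 2
  8×8+2 = 66 → write 2 carry 4
  7×8+4 = 60 → write c carry 3
  d×8+3 = 107 → write b carry 6
  2×8+6 = 22 → write 6 carry 1
  remaining carry: 1

0x16bc2eec80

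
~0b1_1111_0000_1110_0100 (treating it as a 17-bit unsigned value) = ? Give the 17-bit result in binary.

0b00000111100011011

Invert each bit: 11111000011100100 → 00000111100011011.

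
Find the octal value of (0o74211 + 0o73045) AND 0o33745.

0o23244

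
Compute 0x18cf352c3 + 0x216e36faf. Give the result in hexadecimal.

0x3a3d6c272

Add column by column in base 16, right to left:
  3+f = 2 carry 1
  c+a+1 = 7 carry 1
  2+f+1 = 2 carry 1
  5+6+1 = c
  3+3 = 6
  f+e = d carry 1
  c+6+1 = 3 carry 1
  8+1+1 = a
  1+2 = 3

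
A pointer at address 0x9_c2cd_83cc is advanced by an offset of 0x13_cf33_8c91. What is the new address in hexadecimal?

0x1d9201105d

Add column by column in base 16, right to left:
  c+1 = d
  c+9 = 5 carry 1
  3+c+1 = 0 carry 1
  8+8+1 = 1 carry 1
  d+3+1 = 1 carry 1
  c+3+1 = 0 carry 1
  2+f+1 = 2 carry 1
  c+c+1 = 9 carry 1
  9+3+1 = d
  0+1 = 1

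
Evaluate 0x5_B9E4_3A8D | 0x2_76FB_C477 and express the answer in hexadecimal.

0x7FFFFFEFF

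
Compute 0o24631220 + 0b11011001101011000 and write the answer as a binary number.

0b10101001110010111101000

0o24631220 = 0b10100110011001010010000 in binary.
Add column by column in base 2, right to left:
  0+0 = 0
  0+0 = 0
  0+0 = 0
  0+1 = 1
  1+1 = 0 carry 1
  0+0+1 = 1
  0+1 = 1
  1+0 = 1
  0+1 = 1
  1+1 = 0 carry 1
  0+0+1 = 1
  0+0 = 0
  1+1 = 0 carry 1
  1+1+1 = 1 carry 1
  0+0+1 = 1
  0+1 = 1
  1+1 = 0 carry 1
  1+0+1 = 0 carry 1
  0+0+1 = 1
  0+0 = 0
  1+0 = 1
  0+0 = 0
  1+0 = 1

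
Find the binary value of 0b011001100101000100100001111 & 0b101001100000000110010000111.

0b001001100000000100000000111

AND bit by bit (1 only where both bits are 1):
  011001100101000100100001111
& 101001100000000110010000111
= 001001100000000100000000111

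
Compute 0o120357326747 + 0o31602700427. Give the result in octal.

Add column by column in base 8, right to left:
  7+7 = 6 carry 1
  4+2+1 = 7
  7+4 = 3 carry 1
  6+0+1 = 7
  2+0 = 2
  3+7 = 2 carry 1
  7+2+1 = 2 carry 1
  5+0+1 = 6
  3+6 = 1 carry 1
  0+1+1 = 2
  2+3 = 5
  1+0 = 1

0o152162227376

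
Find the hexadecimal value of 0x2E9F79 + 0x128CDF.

0x412C58

Add column by column in base 16, right to left:
  9+F = 8 carry 1
  7+D+1 = 5 carry 1
  F+C+1 = C carry 1
  9+8+1 = 2 carry 1
  E+2+1 = 1 carry 1
  2+1+1 = 4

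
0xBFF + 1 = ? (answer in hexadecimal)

The trailing 2 digits are F (max in base 16), so adding 1 cascades: they roll to 0 and the next digit up increments.

0xC00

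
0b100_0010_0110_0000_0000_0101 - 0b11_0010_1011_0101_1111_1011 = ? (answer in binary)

0b11111010101000001010

Subtract column by column in base 2:
  1-1 → 0
  0-1 → 1 (borrow)
  1-0-1 → 0
  0-1 → 1 (borrow)
  0-1-1 → 0 (borrow)
  0-1-1 → 0 (borrow)
  0-1-1 → 0 (borrow)
  0-1-1 → 0 (borrow)
  0-1-1 → 0 (borrow)
  0-0-1 → 1 (borrow)
  0-1-1 → 0 (borrow)
  0-0-1 → 1 (borrow)
  0-1-1 → 0 (borrow)
  1-1-1 → 1 (borrow)
  1-0-1 → 0
  0-1 → 1 (borrow)
  0-0-1 → 1 (borrow)
  1-1-1 → 1 (borrow)
  0-0-1 → 1 (borrow)
  0-0-1 → 1 (borrow)
  0-1-1 → 0 (borrow)
  0-1-1 → 0 (borrow)
  1-0-1 → 0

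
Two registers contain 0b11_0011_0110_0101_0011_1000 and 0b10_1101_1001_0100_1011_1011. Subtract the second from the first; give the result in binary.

Subtract column by column in base 2:
  0-1 → 1 (borrow)
  0-1-1 → 0 (borrow)
  0-0-1 → 1 (borrow)
  1-1-1 → 1 (borrow)
  1-1-1 → 1 (borrow)
  1-1-1 → 1 (borrow)
  0-0-1 → 1 (borrow)
  0-1-1 → 0 (borrow)
  1-0-1 → 0
  0-0 → 0
  1-1 → 0
  0-0 → 0
  0-1 → 1 (borrow)
  1-0-1 → 0
  1-0 → 1
  0-1 → 1 (borrow)
  1-1-1 → 1 (borrow)
  1-0-1 → 0
  0-1 → 1 (borrow)
  0-1-1 → 0 (borrow)
  1-0-1 → 0
  1-1 → 0

0b1011101000001111101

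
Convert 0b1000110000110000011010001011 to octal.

Group the bits in threes: 001 000 110 000 110 000 011 010 001 011 → 1060603213.

0o1060603213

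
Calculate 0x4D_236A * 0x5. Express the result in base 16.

0x181B112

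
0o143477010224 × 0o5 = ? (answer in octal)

Multiply each base-8 digit by 5, carrying:
  4×5 = 20 → write 4 carry 2
  2×5+2 = 12 → write 4 carry 1
  2×5+1 = 11 → write 3 carry 1
  0×5+1 = 1 → write 1
  1×5 = 5 → write 5
  0×5 = 0 → write 0
  7×5 = 35 → write 3 carry 4
  7×5+4 = 39 → write 7 carry 4
  4×5+4 = 24 → write 0 carry 3
  3×5+3 = 18 → write 2 carry 2
  4×5+2 = 22 → write 6 carry 2
  1×5+2 = 7 → write 7

0o762073051344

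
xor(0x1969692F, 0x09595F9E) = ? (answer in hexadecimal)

0x103036B1

XOR each hex digit independently (no carries):
  1^0=1, 9^9=0, 6^5=3, 9^9=0, 6^5=3, 9^F=6, 2^9=B, F^E=1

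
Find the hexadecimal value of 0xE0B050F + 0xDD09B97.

0x1BDBA0A6

Add column by column in base 16, right to left:
  F+7 = 6 carry 1
  0+9+1 = A
  5+B = 0 carry 1
  0+9+1 = A
  B+0 = B
  0+D = D
  E+D = B carry 1
  final carry 1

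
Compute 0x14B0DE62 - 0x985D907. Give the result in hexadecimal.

0xB2B055B

Subtract column by column in base 16:
  2-7 → B (borrow)
  6-0-1 → 5
  E-9 → 5
  D-D → 0
  0-5 → B (borrow)
  B-8-1 → 2
  4-9 → B (borrow)
  1-0-1 → 0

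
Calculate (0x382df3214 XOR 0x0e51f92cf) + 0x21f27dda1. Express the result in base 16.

0x586e87e7c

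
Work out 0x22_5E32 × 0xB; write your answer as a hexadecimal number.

0x17A0C26

Multiply each base-16 digit by 11, carrying:
  2×11 = 22 → write 6 carry 1
  3×11+1 = 34 → write 2 carry 2
  E×11+2 = 156 → write C carry 9
  5×11+9 = 64 → write 0 carry 4
  2×11+4 = 26 → write A carry 1
  2×11+1 = 23 → write 7 carry 1
  remaining carry: 1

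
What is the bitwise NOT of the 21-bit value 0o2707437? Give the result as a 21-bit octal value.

0o5070340

Each oct digit d becomes 7−d:
  2→5, 7→0, 0→7, 7→0, 4→3, 3→4, 7→0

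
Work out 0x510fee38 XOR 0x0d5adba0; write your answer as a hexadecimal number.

0x5c553598

XOR each hex digit independently (no carries):
  5^0=5, 1^d=c, 0^5=5, f^a=5, e^d=3, e^b=5, 3^a=9, 8^0=8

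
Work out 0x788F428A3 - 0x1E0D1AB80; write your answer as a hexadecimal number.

Subtract column by column in base 16:
  3-0 → 3
  A-8 → 2
  8-B → D (borrow)
  2-A-1 → 7 (borrow)
  4-1-1 → 2
  F-D → 2
  8-0 → 8
  8-E → A (borrow)
  7-1-1 → 5

0x5A8227D23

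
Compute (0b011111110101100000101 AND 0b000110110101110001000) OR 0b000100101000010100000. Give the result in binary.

0b011111110101100000101 AND 0b000110110101110001000 = 0b000110110101100000000.
Then OR with 0b000100101000010100000.

0b110111101110100000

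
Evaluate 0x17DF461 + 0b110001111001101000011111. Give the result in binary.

0x17DF461 = 0b1011111011111010001100001 in binary.
Add column by column in base 2, right to left:
  1+1 = 0 carry 1
  0+1+1 = 0 carry 1
  0+1+1 = 0 carry 1
  0+1+1 = 0 carry 1
  0+1+1 = 0 carry 1
  1+0+1 = 0 carry 1
  1+0+1 = 0 carry 1
  0+0+1 = 1
  0+0 = 0
  0+1 = 1
  1+0 = 1
  0+1 = 1
  1+1 = 0 carry 1
  1+0+1 = 0 carry 1
  1+0+1 = 0 carry 1
  1+1+1 = 1 carry 1
  1+1+1 = 1 carry 1
  0+1+1 = 0 carry 1
  1+1+1 = 1 carry 1
  1+0+1 = 0 carry 1
  1+0+1 = 0 carry 1
  1+0+1 = 0 carry 1
  1+1+1 = 1 carry 1
  0+1+1 = 0 carry 1
  1+0+1 = 0 carry 1
  final carry 1

0b10010001011000111010000000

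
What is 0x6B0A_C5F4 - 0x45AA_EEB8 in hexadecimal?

Subtract column by column in base 16:
  4-8 → C (borrow)
  F-B-1 → 3
  5-E → 7 (borrow)
  C-E-1 → D (borrow)
  A-A-1 → F (borrow)
  0-A-1 → 5 (borrow)
  B-5-1 → 5
  6-4 → 2

0x255FD73C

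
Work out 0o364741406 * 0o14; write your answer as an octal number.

0o5573222110

Multiply each base-8 digit by 12, carrying:
  6×12 = 72 → write 0 carry 9
  0×12+9 = 9 → write 1 carry 1
  4×12+1 = 49 → write 1 carry 6
  1×12+6 = 18 → write 2 carry 2
  4×12+2 = 50 → write 2 carry 6
  7×12+6 = 90 → write 2 carry 11
  4×12+11 = 59 → write 3 carry 7
  6×12+7 = 79 → write 7 carry 9
  3×12+9 = 45 → write 5 carry 5
  remaining carry: 5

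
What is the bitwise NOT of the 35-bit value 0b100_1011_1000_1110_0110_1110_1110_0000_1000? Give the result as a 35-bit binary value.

0b01101000111000110010001000111110111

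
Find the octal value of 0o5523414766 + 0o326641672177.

0o334365307165

Add column by column in base 8, right to left:
  6+7 = 5 carry 1
  6+7+1 = 6 carry 1
  7+1+1 = 1 carry 1
  4+2+1 = 7
  1+7 = 0 carry 1
  4+6+1 = 3 carry 1
  3+1+1 = 5
  2+4 = 6
  5+6 = 3 carry 1
  5+6+1 = 4 carry 1
  0+2+1 = 3
  0+3 = 3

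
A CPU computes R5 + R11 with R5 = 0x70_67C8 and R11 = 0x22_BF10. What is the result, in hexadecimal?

0x9326D8

Add column by column in base 16, right to left:
  8+0 = 8
  C+1 = D
  7+F = 6 carry 1
  6+B+1 = 2 carry 1
  0+2+1 = 3
  7+2 = 9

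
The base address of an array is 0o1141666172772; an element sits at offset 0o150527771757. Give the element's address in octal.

Add column by column in base 8, right to left:
  2+7 = 1 carry 1
  7+5+1 = 5 carry 1
  7+7+1 = 7 carry 1
  2+1+1 = 4
  7+7 = 6 carry 1
  1+7+1 = 1 carry 1
  6+7+1 = 6 carry 1
  6+2+1 = 1 carry 1
  6+5+1 = 4 carry 1
  1+0+1 = 2
  4+5 = 1 carry 1
  1+1+1 = 3
  1+0 = 1

0o1312416164751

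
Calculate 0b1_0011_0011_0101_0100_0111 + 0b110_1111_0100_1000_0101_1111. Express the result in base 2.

0b100000100111110110100110

Add column by column in base 2, right to left:
  1+1 = 0 carry 1
  1+1+1 = 1 carry 1
  1+1+1 = 1 carry 1
  0+1+1 = 0 carry 1
  0+1+1 = 0 carry 1
  0+0+1 = 1
  1+1 = 0 carry 1
  0+0+1 = 1
  1+0 = 1
  0+0 = 0
  1+0 = 1
  0+1 = 1
  1+0 = 1
  1+0 = 1
  0+1 = 1
  0+0 = 0
  1+1 = 0 carry 1
  1+1+1 = 1 carry 1
  0+1+1 = 0 carry 1
  0+1+1 = 0 carry 1
  1+0+1 = 0 carry 1
  0+1+1 = 0 carry 1
  0+1+1 = 0 carry 1
  final carry 1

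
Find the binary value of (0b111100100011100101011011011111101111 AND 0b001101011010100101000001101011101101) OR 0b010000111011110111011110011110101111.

0b11100111011110111011111011111101111

0b111100100011100101011011011111101111 AND 0b001101011010100101000001101011101101 = 0b001100000010100101000001001011101101.
Then OR with 0b010000111011110111011110011110101111.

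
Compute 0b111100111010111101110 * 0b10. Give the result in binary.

0b1111001110101111011100

Multiply each base-2 digit by 2, carrying:
  0×2 = 0 → write 0
  1×2 = 2 → write 0 carry 1
  1×2+1 = 3 → write 1 carry 1
  1×2+1 = 3 → write 1 carry 1
  0×2+1 = 1 → write 1
  1×2 = 2 → write 0 carry 1
  1×2+1 = 3 → write 1 carry 1
  1×2+1 = 3 → write 1 carry 1
  1×2+1 = 3 → write 1 carry 1
  0×2+1 = 1 → write 1
  1×2 = 2 → write 0 carry 1
  0×2+1 = 1 → write 1
  1×2 = 2 → write 0 carry 1
  1×2+1 = 3 → write 1 carry 1
  1×2+1 = 3 → write 1 carry 1
  0×2+1 = 1 → write 1
  0×2 = 0 → write 0
  1×2 = 2 → write 0 carry 1
  1×2+1 = 3 → write 1 carry 1
  1×2+1 = 3 → write 1 carry 1
  1×2+1 = 3 → write 1 carry 1
  remaining carry: 1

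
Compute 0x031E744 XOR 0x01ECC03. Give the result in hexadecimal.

0x02F2B47

XOR each hex digit independently (no carries):
  0^0=0, 3^1=2, 1^E=F, E^C=2, 7^C=B, 4^0=4, 4^3=7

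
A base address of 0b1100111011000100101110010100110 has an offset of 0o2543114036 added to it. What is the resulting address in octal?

0o17473572304

0b1100111011000100101110010100110 = 0o14730456246 in octal.
Add column by column in base 8, right to left:
  6+6 = 4 carry 1
  4+3+1 = 0 carry 1
  2+0+1 = 3
  6+4 = 2 carry 1
  5+1+1 = 7
  4+1 = 5
  0+3 = 3
  3+4 = 7
  7+5 = 4 carry 1
  4+2+1 = 7
  1+0 = 1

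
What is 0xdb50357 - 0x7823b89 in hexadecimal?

Subtract column by column in base 16:
  7-9 → e (borrow)
  5-8-1 → c (borrow)
  3-b-1 → 7 (borrow)
  0-3-1 → c (borrow)
  5-2-1 → 2
  b-8 → 3
  d-7 → 6

0x632c7ce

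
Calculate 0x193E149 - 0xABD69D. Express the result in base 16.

Subtract column by column in base 16:
  9-D → C (borrow)
  4-9-1 → A (borrow)
  1-6-1 → A (borrow)
  E-D-1 → 0
  3-B → 8 (borrow)
  9-A-1 → E (borrow)
  1-0-1 → 0

0xE80AAC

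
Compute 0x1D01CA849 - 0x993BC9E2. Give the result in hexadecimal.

0x136E0DE67

Subtract column by column in base 16:
  9-2 → 7
  4-E → 6 (borrow)
  8-9-1 → E (borrow)
  A-C-1 → D (borrow)
  C-B-1 → 0
  1-3 → E (borrow)
  0-9-1 → 6 (borrow)
  D-9-1 → 3
  1-0 → 1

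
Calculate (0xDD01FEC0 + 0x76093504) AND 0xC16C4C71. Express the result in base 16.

0x41080040

Add column by column in base 16, right to left:
  0+4 = 4
  C+0 = C
  E+5 = 3 carry 1
  F+3+1 = 3 carry 1
  1+9+1 = B
  0+0 = 0
  D+6 = 3 carry 1
  D+7+1 = 5 carry 1
  final carry 1
Sum = 0x1530B33C4; now AND with 0xC16C4C71:
  1&0=0, 5&C=4, 3&1=1, 0&6=0, B&C=8, 3&4=0, 3&C=0, C&7=4, 4&1=0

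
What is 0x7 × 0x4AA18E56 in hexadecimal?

Multiply each base-16 digit by 7, carrying:
  6×7 = 42 → write A carry 2
  5×7+2 = 37 → write 5 carry 2
  E×7+2 = 100 → write 4 carry 6
  8×7+6 = 62 → write E carry 3
  1×7+3 = 10 → write A
  A×7 = 70 → write 6 carry 4
  A×7+4 = 74 → write A carry 4
  4×7+4 = 32 → write 0 carry 2
  remaining carry: 2

0x20A6AE45A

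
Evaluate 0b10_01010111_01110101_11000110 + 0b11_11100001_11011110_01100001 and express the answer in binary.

0b110001110010101010000100111

Add column by column in base 2, right to left:
  0+1 = 1
  1+0 = 1
  1+0 = 1
  0+0 = 0
  0+0 = 0
  0+1 = 1
  1+1 = 0 carry 1
  1+0+1 = 0 carry 1
  1+0+1 = 0 carry 1
  0+1+1 = 0 carry 1
  1+1+1 = 1 carry 1
  0+1+1 = 0 carry 1
  1+1+1 = 1 carry 1
  1+0+1 = 0 carry 1
  1+1+1 = 1 carry 1
  0+1+1 = 0 carry 1
  1+1+1 = 1 carry 1
  1+0+1 = 0 carry 1
  1+0+1 = 0 carry 1
  0+0+1 = 1
  1+0 = 1
  0+1 = 1
  1+1 = 0 carry 1
  0+1+1 = 0 carry 1
  0+1+1 = 0 carry 1
  1+1+1 = 1 carry 1
  final carry 1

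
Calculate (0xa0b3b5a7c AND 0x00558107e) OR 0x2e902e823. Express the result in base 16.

0xa0b3b5a7c AND 0x00558107e = 0x00118107c.
Then OR with 0x2e902e823.

0x2e91af87f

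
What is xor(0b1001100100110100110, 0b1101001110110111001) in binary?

0b0100101010000011111

XOR bit by bit (1 where the bits differ):
  1001100100110100110
^ 1101001110110111001
= 0100101010000011111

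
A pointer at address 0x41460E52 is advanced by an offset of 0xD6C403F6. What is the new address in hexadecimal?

Add column by column in base 16, right to left:
  2+6 = 8
  5+F = 4 carry 1
  E+3+1 = 2 carry 1
  0+0+1 = 1
  6+4 = A
  4+C = 0 carry 1
  1+6+1 = 8
  4+D = 1 carry 1
  final carry 1

0x1180A1248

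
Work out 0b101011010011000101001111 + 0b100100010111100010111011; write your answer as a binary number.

Add column by column in base 2, right to left:
  1+1 = 0 carry 1
  1+1+1 = 1 carry 1
  1+0+1 = 0 carry 1
  1+1+1 = 1 carry 1
  0+1+1 = 0 carry 1
  0+1+1 = 0 carry 1
  1+0+1 = 0 carry 1
  0+1+1 = 0 carry 1
  1+0+1 = 0 carry 1
  0+0+1 = 1
  0+0 = 0
  0+1 = 1
  1+1 = 0 carry 1
  1+1+1 = 1 carry 1
  0+1+1 = 0 carry 1
  0+0+1 = 1
  1+1 = 0 carry 1
  0+0+1 = 1
  1+0 = 1
  1+0 = 1
  0+1 = 1
  1+0 = 1
  0+0 = 0
  1+1 = 0 carry 1
  final carry 1

0b1001111101010101000001010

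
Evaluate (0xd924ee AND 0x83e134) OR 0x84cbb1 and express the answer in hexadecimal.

0x85ebb5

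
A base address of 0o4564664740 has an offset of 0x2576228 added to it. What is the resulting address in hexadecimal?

0x282ACC08

0o4564664740 = 0x25D369E0 in hexadecimal.
Add column by column in base 16, right to left:
  0+8 = 8
  E+2 = 0 carry 1
  9+2+1 = C
  6+6 = C
  3+7 = A
  D+5 = 2 carry 1
  5+2+1 = 8
  2+0 = 2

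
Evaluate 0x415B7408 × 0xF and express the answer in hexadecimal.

0x3D45BCC78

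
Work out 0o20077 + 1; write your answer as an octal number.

0o20100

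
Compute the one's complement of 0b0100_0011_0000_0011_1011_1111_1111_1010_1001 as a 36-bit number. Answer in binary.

0b101111001111110001000000000001010110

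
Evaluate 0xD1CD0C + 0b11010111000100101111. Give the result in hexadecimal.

0b11010111000100101111 = 0xD712F in hexadecimal.
Add column by column in base 16, right to left:
  C+F = B carry 1
  0+2+1 = 3
  D+1 = E
  C+7 = 3 carry 1
  1+D+1 = F
  D+0 = D

0xDF3E3B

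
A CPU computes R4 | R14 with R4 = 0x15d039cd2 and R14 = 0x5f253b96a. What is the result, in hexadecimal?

OR each hex digit independently (no carries):
  1|5=5, 5|f=f, d|2=f, 0|5=5, 3|3=3, 9|b=b, c|9=d, d|6=f, 2|a=a

0x5ff53bdfa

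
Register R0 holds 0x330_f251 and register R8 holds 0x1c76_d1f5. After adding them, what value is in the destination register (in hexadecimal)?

Add column by column in base 16, right to left:
  1+5 = 6
  5+f = 4 carry 1
  2+1+1 = 4
  f+d = c carry 1
  0+6+1 = 7
  3+7 = a
  3+c = f
  0+1 = 1

0x1fa7c446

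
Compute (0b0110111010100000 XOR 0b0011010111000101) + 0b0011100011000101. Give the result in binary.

0b1001010000101010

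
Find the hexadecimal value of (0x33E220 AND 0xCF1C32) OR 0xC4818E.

0xC781AE

0x33E220 AND 0xCF1C32 = 0x030020.
Then OR with 0xC4818E.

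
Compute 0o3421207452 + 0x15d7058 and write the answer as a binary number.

0b11101101000100111111110000010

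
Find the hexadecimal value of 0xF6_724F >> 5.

5 bits is not a whole number of base-16 digits; in binary: 111101100111001001001111 >> 5 = 1111011001110010010.

0x7B392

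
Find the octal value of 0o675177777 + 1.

0o675200000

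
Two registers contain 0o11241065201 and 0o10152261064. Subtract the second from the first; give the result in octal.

0o1066604115

Subtract column by column in base 8:
  1-4 → 5 (borrow)
  0-6-1 → 1 (borrow)
  2-0-1 → 1
  5-1 → 4
  6-6 → 0
  0-2 → 6 (borrow)
  1-2-1 → 6 (borrow)
  4-5-1 → 6 (borrow)
  2-1-1 → 0
  1-0 → 1
  1-1 → 0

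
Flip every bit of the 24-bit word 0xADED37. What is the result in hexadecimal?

0x5212C8

Each hex digit d becomes F−d:
  A→5, D→2, E→1, D→2, 3→C, 7→8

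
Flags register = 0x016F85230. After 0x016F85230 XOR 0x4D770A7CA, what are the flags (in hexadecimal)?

XOR each hex digit independently (no carries):
  0^4=4, 1^D=C, 6^7=1, F^7=8, 8^0=8, 5^A=F, 2^7=5, 3^C=F, 0^A=A

0x4C188F5FA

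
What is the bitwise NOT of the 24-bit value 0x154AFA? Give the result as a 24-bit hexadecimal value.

0xEAB505

Each hex digit d becomes F−d:
  1→E, 5→A, 4→B, A→5, F→0, A→5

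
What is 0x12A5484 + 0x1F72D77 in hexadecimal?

Add column by column in base 16, right to left:
  4+7 = B
  8+7 = F
  4+D = 1 carry 1
  5+2+1 = 8
  A+7 = 1 carry 1
  2+F+1 = 2 carry 1
  1+1+1 = 3

0x32181FB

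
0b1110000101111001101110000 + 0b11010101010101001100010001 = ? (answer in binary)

0b101000110000100011010000001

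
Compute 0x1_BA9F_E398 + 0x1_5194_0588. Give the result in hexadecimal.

Add column by column in base 16, right to left:
  8+8 = 0 carry 1
  9+8+1 = 2 carry 1
  3+5+1 = 9
  E+0 = E
  F+4 = 3 carry 1
  9+9+1 = 3 carry 1
  A+1+1 = C
  B+5 = 0 carry 1
  1+1+1 = 3

0x30C33E920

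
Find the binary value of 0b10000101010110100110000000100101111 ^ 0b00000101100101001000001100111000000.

0b10000000110011101110001100011101111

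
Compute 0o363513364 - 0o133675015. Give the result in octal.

0o227616347

Subtract column by column in base 8:
  4-5 → 7 (borrow)
  6-1-1 → 4
  3-0 → 3
  3-5 → 6 (borrow)
  1-7-1 → 1 (borrow)
  5-6-1 → 6 (borrow)
  3-3-1 → 7 (borrow)
  6-3-1 → 2
  3-1 → 2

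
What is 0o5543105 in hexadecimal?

Each octal digit is 3 bits: 5=101 5=101 4=100 3=011 1=001 0=000 5=101.
Group the bits into nibbles: 0001 0110 1100 0110 0100 0101 → 16C645.

0x16C645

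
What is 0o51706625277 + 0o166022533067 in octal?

0o237731360366

Add column by column in base 8, right to left:
  7+7 = 6 carry 1
  7+6+1 = 6 carry 1
  2+0+1 = 3
  5+3 = 0 carry 1
  2+3+1 = 6
  6+5 = 3 carry 1
  6+2+1 = 1 carry 1
  0+2+1 = 3
  7+0 = 7
  1+6 = 7
  5+6 = 3 carry 1
  0+1+1 = 2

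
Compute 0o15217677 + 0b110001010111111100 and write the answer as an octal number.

0o16032673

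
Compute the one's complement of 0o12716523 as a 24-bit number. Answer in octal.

0o65061254

Each oct digit d becomes 7−d:
  1→6, 2→5, 7→0, 1→6, 6→1, 5→2, 2→5, 3→4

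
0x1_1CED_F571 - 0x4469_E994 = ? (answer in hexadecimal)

Subtract column by column in base 16:
  1-4 → D (borrow)
  7-9-1 → D (borrow)
  5-9-1 → B (borrow)
  F-E-1 → 0
  D-9 → 4
  E-6 → 8
  C-4 → 8
  1-4 → D (borrow)
  1-0-1 → 0

0xD8840BDD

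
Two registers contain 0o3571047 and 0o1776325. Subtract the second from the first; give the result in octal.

Subtract column by column in base 8:
  7-5 → 2
  4-2 → 2
  0-3 → 5 (borrow)
  1-6-1 → 2 (borrow)
  7-7-1 → 7 (borrow)
  5-7-1 → 5 (borrow)
  3-1-1 → 1

0o1572522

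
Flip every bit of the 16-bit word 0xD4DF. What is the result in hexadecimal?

0x2B20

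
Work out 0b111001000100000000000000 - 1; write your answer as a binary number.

0b111001000011111111111111

The trailing 14 digits are 0, so subtracting 1 borrows through: they become 1 and the next digit up decrements.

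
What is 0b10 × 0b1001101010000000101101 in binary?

0b10011010100000001011010

Multiply each base-2 digit by 2, carrying:
  1×2 = 2 → write 0 carry 1
  0×2+1 = 1 → write 1
  1×2 = 2 → write 0 carry 1
  1×2+1 = 3 → write 1 carry 1
  0×2+1 = 1 → write 1
  1×2 = 2 → write 0 carry 1
  0×2+1 = 1 → write 1
  0×2 = 0 → write 0
  0×2 = 0 → write 0
  0×2 = 0 → write 0
  0×2 = 0 → write 0
  0×2 = 0 → write 0
  0×2 = 0 → write 0
  1×2 = 2 → write 0 carry 1
  0×2+1 = 1 → write 1
  1×2 = 2 → write 0 carry 1
  0×2+1 = 1 → write 1
  1×2 = 2 → write 0 carry 1
  1×2+1 = 3 → write 1 carry 1
  0×2+1 = 1 → write 1
  0×2 = 0 → write 0
  1×2 = 2 → write 0 carry 1
  remaining carry: 1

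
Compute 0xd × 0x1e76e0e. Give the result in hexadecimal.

0x18c096b6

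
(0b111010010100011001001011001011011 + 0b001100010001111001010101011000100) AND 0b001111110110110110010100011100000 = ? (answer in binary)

0b110100110010010000000000000000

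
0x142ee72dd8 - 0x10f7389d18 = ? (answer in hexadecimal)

Subtract column by column in base 16:
  8-8 → 0
  d-1 → c
  d-d → 0
  2-9 → 9 (borrow)
  7-8-1 → e (borrow)
  e-3-1 → a
  e-7 → 7
  2-f → 3 (borrow)
  4-0-1 → 3
  1-1 → 0

0x337ae90c0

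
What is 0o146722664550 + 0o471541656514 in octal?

Add column by column in base 8, right to left:
  0+4 = 4
  5+1 = 6
  5+5 = 2 carry 1
  4+6+1 = 3 carry 1
  6+5+1 = 4 carry 1
  6+6+1 = 5 carry 1
  2+1+1 = 4
  2+4 = 6
  7+5 = 4 carry 1
  6+1+1 = 0 carry 1
  4+7+1 = 4 carry 1
  1+4+1 = 6

0o640464543264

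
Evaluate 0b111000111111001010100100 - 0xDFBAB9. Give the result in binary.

0xDFBAB9 = 0b110111111011101010111001 in binary.
Subtract column by column in base 2:
  0-1 → 1 (borrow)
  0-0-1 → 1 (borrow)
  1-0-1 → 0
  0-1 → 1 (borrow)
  0-1-1 → 0 (borrow)
  1-1-1 → 1 (borrow)
  0-0-1 → 1 (borrow)
  1-1-1 → 1 (borrow)
  0-0-1 → 1 (borrow)
  1-1-1 → 1 (borrow)
  0-0-1 → 1 (borrow)
  0-1-1 → 0 (borrow)
  1-1-1 → 1 (borrow)
  1-1-1 → 1 (borrow)
  1-0-1 → 0
  1-1 → 0
  1-1 → 0
  1-1 → 0
  0-1 → 1 (borrow)
  0-1-1 → 0 (borrow)
  0-1-1 → 0 (borrow)
  1-0-1 → 0
  1-1 → 0
  1-1 → 0

0b1000011011111101011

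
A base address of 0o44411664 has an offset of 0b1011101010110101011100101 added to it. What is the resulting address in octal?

0b1011101010110101011100101 = 0o135265345 in octal.
Add column by column in base 8, right to left:
  4+5 = 1 carry 1
  6+4+1 = 3 carry 1
  6+3+1 = 2 carry 1
  1+5+1 = 7
  1+6 = 7
  4+2 = 6
  4+5 = 1 carry 1
  4+3+1 = 0 carry 1
  0+1+1 = 2

0o201677231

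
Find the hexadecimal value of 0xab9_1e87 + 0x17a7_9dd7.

Add column by column in base 16, right to left:
  7+7 = e
  8+d = 5 carry 1
  e+d+1 = c carry 1
  1+9+1 = b
  9+7 = 0 carry 1
  b+a+1 = 6 carry 1
  a+7+1 = 2 carry 1
  0+1+1 = 2

0x2260bc5e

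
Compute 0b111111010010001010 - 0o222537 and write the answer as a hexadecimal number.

0x2cf2b

0b111111010010001010 = 0x3f48a in hexadecimal.
0o222537 = 0x1255f in hexadecimal.
Subtract column by column in base 16:
  a-f → b (borrow)
  8-5-1 → 2
  4-5 → f (borrow)
  f-2-1 → c
  3-1 → 2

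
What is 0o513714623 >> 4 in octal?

0o24574631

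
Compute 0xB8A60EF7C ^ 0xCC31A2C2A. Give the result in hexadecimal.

0x7497AC356

XOR each hex digit independently (no carries):
  B^C=7, 8^C=4, A^3=9, 6^1=7, 0^A=A, E^2=C, F^C=3, 7^2=5, C^A=6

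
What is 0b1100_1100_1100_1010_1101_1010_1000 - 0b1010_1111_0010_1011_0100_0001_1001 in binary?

0b1110110011111100110001111

Subtract column by column in base 2:
  0-1 → 1 (borrow)
  0-0-1 → 1 (borrow)
  0-0-1 → 1 (borrow)
  1-1-1 → 1 (borrow)
  0-1-1 → 0 (borrow)
  1-0-1 → 0
  0-0 → 0
  1-0 → 1
  1-0 → 1
  0-0 → 0
  1-1 → 0
  1-0 → 1
  0-1 → 1 (borrow)
  1-1-1 → 1 (borrow)
  0-0-1 → 1 (borrow)
  1-1-1 → 1 (borrow)
  0-0-1 → 1 (borrow)
  0-1-1 → 0 (borrow)
  1-0-1 → 0
  1-0 → 1
  0-1 → 1 (borrow)
  0-1-1 → 0 (borrow)
  1-1-1 → 1 (borrow)
  1-1-1 → 1 (borrow)
  0-0-1 → 1 (borrow)
  0-1-1 → 0 (borrow)
  1-0-1 → 0
  1-1 → 0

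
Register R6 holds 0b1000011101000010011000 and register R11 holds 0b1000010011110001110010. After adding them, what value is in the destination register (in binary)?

0b10000110000110100001010

Add column by column in base 2, right to left:
  0+0 = 0
  0+1 = 1
  0+0 = 0
  1+0 = 1
  1+1 = 0 carry 1
  0+1+1 = 0 carry 1
  0+1+1 = 0 carry 1
  1+0+1 = 0 carry 1
  0+0+1 = 1
  0+0 = 0
  0+1 = 1
  0+1 = 1
  1+1 = 0 carry 1
  0+1+1 = 0 carry 1
  1+0+1 = 0 carry 1
  1+0+1 = 0 carry 1
  1+1+1 = 1 carry 1
  0+0+1 = 1
  0+0 = 0
  0+0 = 0
  0+0 = 0
  1+1 = 0 carry 1
  final carry 1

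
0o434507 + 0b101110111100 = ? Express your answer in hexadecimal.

0o434507 = 0x23947 in hexadecimal.
0b101110111100 = 0xBBC in hexadecimal.
Add column by column in base 16, right to left:
  7+C = 3 carry 1
  4+B+1 = 0 carry 1
  9+B+1 = 5 carry 1
  3+0+1 = 4
  2+0 = 2

0x24503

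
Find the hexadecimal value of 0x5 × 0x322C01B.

0xFADC087

Multiply each base-16 digit by 5, carrying:
  B×5 = 55 → write 7 carry 3
  1×5+3 = 8 → write 8
  0×5 = 0 → write 0
  C×5 = 60 → write C carry 3
  2×5+3 = 13 → write D
  2×5 = 10 → write A
  3×5 = 15 → write F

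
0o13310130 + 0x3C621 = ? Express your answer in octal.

0x3C621 = 0o743041 in octal.
Add column by column in base 8, right to left:
  0+1 = 1
  3+4 = 7
  1+0 = 1
  0+3 = 3
  1+4 = 5
  3+7 = 2 carry 1
  3+0+1 = 4
  1+0 = 1

0o14253171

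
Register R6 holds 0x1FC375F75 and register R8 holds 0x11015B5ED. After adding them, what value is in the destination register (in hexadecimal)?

0x30C4D1562

Add column by column in base 16, right to left:
  5+D = 2 carry 1
  7+E+1 = 6 carry 1
  F+5+1 = 5 carry 1
  5+B+1 = 1 carry 1
  7+5+1 = D
  3+1 = 4
  C+0 = C
  F+1 = 0 carry 1
  1+1+1 = 3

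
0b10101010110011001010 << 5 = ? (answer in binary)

Left shift by 5: append 5 zero bits.

0b1010101011001100101000000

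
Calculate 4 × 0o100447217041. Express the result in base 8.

0o402235074204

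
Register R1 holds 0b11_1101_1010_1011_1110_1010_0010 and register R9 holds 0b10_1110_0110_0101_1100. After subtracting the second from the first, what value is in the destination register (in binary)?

Subtract column by column in base 2:
  0-0 → 0
  1-0 → 1
  0-1 → 1 (borrow)
  0-1-1 → 0 (borrow)
  0-1-1 → 0 (borrow)
  1-0-1 → 0
  0-1 → 1 (borrow)
  1-0-1 → 0
  0-0 → 0
  1-1 → 0
  1-1 → 0
  1-0 → 1
  1-0 → 1
  1-1 → 0
  0-1 → 1 (borrow)
  1-1-1 → 1 (borrow)
  0-0-1 → 1 (borrow)
  1-1-1 → 1 (borrow)
  0-0-1 → 1 (borrow)
  1-0-1 → 0
  1-0 → 1
  0-0 → 0
  1-0 → 1
  1-0 → 1
  1-0 → 1
  1-0 → 1

0b11110101111101100001000110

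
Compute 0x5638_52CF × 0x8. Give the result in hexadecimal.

0x2B1C29678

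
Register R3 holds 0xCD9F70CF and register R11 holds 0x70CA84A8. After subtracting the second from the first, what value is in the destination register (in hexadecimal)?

0x5CD4EC27

Subtract column by column in base 16:
  F-8 → 7
  C-A → 2
  0-4 → C (borrow)
  7-8-1 → E (borrow)
  F-A-1 → 4
  9-C → D (borrow)
  D-0-1 → C
  C-7 → 5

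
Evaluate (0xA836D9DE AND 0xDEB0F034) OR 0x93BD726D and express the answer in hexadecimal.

0xA836D9DE AND 0xDEB0F034 = 0x8830D014.
Then OR with 0x93BD726D.

0x9BBDF27D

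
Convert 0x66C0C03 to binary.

0b110011011000000110000000011

Expand each hex digit to 4 bits: 6=0110 6=0110 C=1100 0=0000 C=1100 0=0000 3=0011.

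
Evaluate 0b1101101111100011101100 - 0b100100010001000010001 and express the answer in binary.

0b1001001101011011011011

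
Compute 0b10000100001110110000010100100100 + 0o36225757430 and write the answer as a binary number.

0o36225757430 = 0b11110010010101111101111100011000 in binary.
Add column by column in base 2, right to left:
  0+0 = 0
  0+0 = 0
  1+0 = 1
  0+1 = 1
  0+1 = 1
  1+0 = 1
  0+0 = 0
  0+0 = 0
  1+1 = 0 carry 1
  0+1+1 = 0 carry 1
  1+1+1 = 1 carry 1
  0+1+1 = 0 carry 1
  0+1+1 = 0 carry 1
  0+0+1 = 1
  0+1 = 1
  0+1 = 1
  1+1 = 0 carry 1
  1+1+1 = 1 carry 1
  0+1+1 = 0 carry 1
  1+0+1 = 0 carry 1
  1+1+1 = 1 carry 1
  1+0+1 = 0 carry 1
  0+1+1 = 0 carry 1
  0+0+1 = 1
  0+0 = 0
  0+1 = 1
  1+0 = 1
  0+0 = 0
  0+1 = 1
  0+1 = 1
  0+1 = 1
  1+1 = 0 carry 1
  final carry 1

0b101110110100100101110010000111100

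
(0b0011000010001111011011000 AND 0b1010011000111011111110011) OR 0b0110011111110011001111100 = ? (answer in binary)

0b0011000010001111011011000 AND 0b1010011000111011111110011 = 0b0010000000001011011010000.
Then OR with 0b0110011111110011001111100.

0b110011111111011011111100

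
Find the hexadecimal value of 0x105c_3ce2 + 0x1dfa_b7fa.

Add column by column in base 16, right to left:
  2+a = c
  e+f = d carry 1
  c+7+1 = 4 carry 1
  3+b+1 = f
  c+a = 6 carry 1
  5+f+1 = 5 carry 1
  0+d+1 = e
  1+1 = 2

0x2e56f4dc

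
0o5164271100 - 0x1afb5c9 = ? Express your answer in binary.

0o5164271100 = 0b101001110100010111001001000000 in binary.
0x1afb5c9 = 0b1101011111011010111001001 in binary.
Subtract column by column in base 2:
  0-1 → 1 (borrow)
  0-0-1 → 1 (borrow)
  0-0-1 → 1 (borrow)
  0-1-1 → 0 (borrow)
  0-0-1 → 1 (borrow)
  0-0-1 → 1 (borrow)
  1-1-1 → 1 (borrow)
  0-1-1 → 0 (borrow)
  0-1-1 → 0 (borrow)
  1-0-1 → 0
  0-1 → 1 (borrow)
  0-0-1 → 1 (borrow)
  1-1-1 → 1 (borrow)
  1-1-1 → 1 (borrow)
  1-0-1 → 0
  0-1 → 1 (borrow)
  1-1-1 → 1 (borrow)
  0-1-1 → 0 (borrow)
  0-1-1 → 0 (borrow)
  0-1-1 → 0 (borrow)
  1-0-1 → 0
  0-1 → 1 (borrow)
  1-0-1 → 0
  1-1 → 0
  1-1 → 0
  0-0 → 0
  0-0 → 0
  1-0 → 1
  0-0 → 0
  1-0 → 1

0b101000001000011011110001110111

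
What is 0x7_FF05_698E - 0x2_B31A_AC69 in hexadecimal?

Subtract column by column in base 16:
  E-9 → 5
  8-6 → 2
  9-C → D (borrow)
  6-A-1 → B (borrow)
  5-A-1 → A (borrow)
  0-1-1 → E (borrow)
  F-3-1 → B
  F-B → 4
  7-2 → 5

0x54BEABD25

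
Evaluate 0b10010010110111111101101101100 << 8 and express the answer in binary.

0b1001001011011111110110110110000000000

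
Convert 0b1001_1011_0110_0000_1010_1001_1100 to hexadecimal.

0x9B60A9C

Group the bits into nibbles: 1001 1011 0110 0000 1010 1001 1100 → 9B60A9C.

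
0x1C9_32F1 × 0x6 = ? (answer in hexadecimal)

0xAB731A6

Multiply each base-16 digit by 6, carrying:
  1×6 = 6 → write 6
  F×6 = 90 → write A carry 5
  2×6+5 = 17 → write 1 carry 1
  3×6+1 = 19 → write 3 carry 1
  9×6+1 = 55 → write 7 carry 3
  C×6+3 = 75 → write B carry 4
  1×6+4 = 10 → write A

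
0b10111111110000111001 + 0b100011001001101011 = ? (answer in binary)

Add column by column in base 2, right to left:
  1+1 = 0 carry 1
  0+1+1 = 0 carry 1
  0+0+1 = 1
  1+1 = 0 carry 1
  1+0+1 = 0 carry 1
  1+1+1 = 1 carry 1
  0+1+1 = 0 carry 1
  0+0+1 = 1
  0+0 = 0
  0+1 = 1
  1+0 = 1
  1+0 = 1
  1+1 = 0 carry 1
  1+1+1 = 1 carry 1
  1+0+1 = 0 carry 1
  1+0+1 = 0 carry 1
  1+0+1 = 0 carry 1
  1+1+1 = 1 carry 1
  0+0+1 = 1
  1+0 = 1

0b11100010111010100100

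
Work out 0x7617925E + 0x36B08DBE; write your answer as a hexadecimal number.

0xACC8201C

Add column by column in base 16, right to left:
  E+E = C carry 1
  5+B+1 = 1 carry 1
  2+D+1 = 0 carry 1
  9+8+1 = 2 carry 1
  7+0+1 = 8
  1+B = C
  6+6 = C
  7+3 = A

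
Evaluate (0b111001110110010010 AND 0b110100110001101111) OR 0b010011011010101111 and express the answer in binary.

0b110011111010101111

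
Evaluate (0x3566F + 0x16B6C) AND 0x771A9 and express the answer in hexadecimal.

0x44189

Add column by column in base 16, right to left:
  F+C = B carry 1
  6+6+1 = D
  6+B = 1 carry 1
  5+6+1 = C
  3+1 = 4
Sum = 0x4C1DB; now AND with 0x771A9:
  4&7=4, C&7=4, 1&1=1, D&A=8, B&9=9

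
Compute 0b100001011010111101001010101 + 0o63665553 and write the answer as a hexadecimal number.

0b100001011010111101001010101 = 0x42D7A55 in hexadecimal.
0o63665553 = 0xCF6B6B in hexadecimal.
Add column by column in base 16, right to left:
  5+B = 0 carry 1
  5+6+1 = C
  A+B = 5 carry 1
  7+6+1 = E
  D+F = C carry 1
  2+C+1 = F
  4+0 = 4

0x4FCE5C0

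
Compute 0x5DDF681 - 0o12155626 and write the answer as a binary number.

0b101101101010001101011101011

0x5DDF681 = 0b101110111011111011010000001 in binary.
0o12155626 = 0b1010001101101110010110 in binary.
Subtract column by column in base 2:
  1-0 → 1
  0-1 → 1 (borrow)
  0-1-1 → 0 (borrow)
  0-0-1 → 1 (borrow)
  0-1-1 → 0 (borrow)
  0-0-1 → 1 (borrow)
  0-0-1 → 1 (borrow)
  1-1-1 → 1 (borrow)
  0-1-1 → 0 (borrow)
  1-1-1 → 1 (borrow)
  1-0-1 → 0
  0-1 → 1 (borrow)
  1-1-1 → 1 (borrow)
  1-0-1 → 0
  1-1 → 0
  1-1 → 0
  1-0 → 1
  0-0 → 0
  1-0 → 1
  1-1 → 0
  1-0 → 1
  0-1 → 1 (borrow)
  1-0-1 → 0
  1-0 → 1
  1-0 → 1
  0-0 → 0
  1-0 → 1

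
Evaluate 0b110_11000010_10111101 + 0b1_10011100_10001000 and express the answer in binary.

0b10000101111101000101

Add column by column in base 2, right to left:
  1+0 = 1
  0+0 = 0
  1+0 = 1
  1+1 = 0 carry 1
  1+0+1 = 0 carry 1
  1+0+1 = 0 carry 1
  0+0+1 = 1
  1+1 = 0 carry 1
  0+0+1 = 1
  1+0 = 1
  0+1 = 1
  0+1 = 1
  0+1 = 1
  0+0 = 0
  1+0 = 1
  1+1 = 0 carry 1
  0+1+1 = 0 carry 1
  1+0+1 = 0 carry 1
  1+0+1 = 0 carry 1
  final carry 1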